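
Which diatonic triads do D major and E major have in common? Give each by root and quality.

F#m, A

Triads in D major: D (I), Em (ii), F#m (iii), G (IV), A (V), Bm (vi), C#dim (vii°).
Triads in E major: E (I), F#m (ii), G#m (iii), A (IV), B (V), C#m (vi), D#dim (vii°).
Shared triads with their functions: F#m (iii in D major, ii in E major); A (V in D major, IV in E major).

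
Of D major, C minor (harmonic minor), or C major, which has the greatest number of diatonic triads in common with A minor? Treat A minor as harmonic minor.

Triads of A minor (harmonic minor): A minor (i), B diminished (ii°), C augmented (III+), D minor (iv), E major (V), F major (VI), G# diminished (vii°).
D major shares 0: none.
C minor (harmonic minor) shares 1: Bdim.
C major shares 4: Am, Bdim, Dm, F.
The most common triads (4) are shared with C major.

C major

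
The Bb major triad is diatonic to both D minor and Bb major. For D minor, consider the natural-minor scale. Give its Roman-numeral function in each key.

The scale of D minor (natural minor) is D E F G A Bb C; Bb is degree 6, and the triad built there (Bb-D-F) is major, so it is VI.
The scale of Bb major is Bb C D Eb F G A; Bb is degree 1, and the triad built there (Bb-D-F) is major, so it is I.

VI in D minor; I in Bb major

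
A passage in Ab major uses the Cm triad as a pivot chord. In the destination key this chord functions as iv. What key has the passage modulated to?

The numeral iv denotes a minor triad on scale degree 4. With C on degree 4, the tonic of the new key is G.
Degree 4 carries a minor triad in minor keys, so the destination is G minor.
Check: the diatonic triads of G minor (natural minor) are Gm (i), Adim (ii°), Bb (III), Cm (iv), Dm (v), Eb (VI), F (VII) — Cm is indeed iv.

G minor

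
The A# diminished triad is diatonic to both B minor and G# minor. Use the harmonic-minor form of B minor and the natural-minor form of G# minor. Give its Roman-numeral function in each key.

vii° in B minor; ii° in G# minor

The scale of B minor (harmonic minor) is B C# D E F# G A#; A# is degree 7, and the triad built there (A#-C#-E) is diminished, so it is vii°.
The scale of G# minor (natural minor) is G# A# B C# D# E F#; A# is degree 2, and the triad built there (A#-C#-E) is diminished, so it is ii°.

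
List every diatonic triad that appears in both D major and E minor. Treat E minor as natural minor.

Triads in D major: D (I), Em (ii), F♯m (iii), G (IV), A (V), Bm (vi), C♯dim (vii°).
Triads in E minor (natural minor): Em (i), F♯dim (ii°), G (III), Am (iv), Bm (v), C (VI), D (VII).
Shared triads with their functions: D (I in D major, VII in E minor); Em (ii in D major, i in E minor); G (IV in D major, III in E minor); Bm (vi in D major, v in E minor).

D, Em, G, Bm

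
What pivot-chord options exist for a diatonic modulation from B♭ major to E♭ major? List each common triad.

B♭, Cm, E♭, Gm

Triads in B♭ major: B♭ major (I), C minor (ii), D minor (iii), E♭ major (IV), F major (V), G minor (vi), A diminished (vii°).
Triads in E♭ major: E♭ major (I), F minor (ii), G minor (iii), A♭ major (IV), B♭ major (V), C minor (vi), D diminished (vii°).
Shared triads with their functions: B♭ major (I in B♭ major, V in E♭ major); C minor (ii in B♭ major, vi in E♭ major); E♭ major (IV in B♭ major, I in E♭ major); G minor (vi in B♭ major, iii in E♭ major).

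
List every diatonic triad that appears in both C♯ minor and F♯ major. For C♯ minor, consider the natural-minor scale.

Triads in C♯ minor (natural minor): C♯m (i), D♯dim (ii°), E (III), F♯m (iv), G♯m (v), A (VI), B (VII).
Triads in F♯ major: F♯ (I), G♯m (ii), A♯m (iii), B (IV), C♯ (V), D♯m (vi), E♯dim (vii°).
Shared triads with their functions: G♯m (v in C♯ minor, ii in F♯ major); B (VII in C♯ minor, IV in F♯ major).

G♯m, B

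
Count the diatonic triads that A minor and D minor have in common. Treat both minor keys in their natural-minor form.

Diatonic triads of A minor (natural minor): A minor (i), B diminished (ii°), C major (III), D minor (iv), E minor (v), F major (VI), G major (VII).
Diatonic triads of D minor (natural minor): D minor (i), E diminished (ii°), F major (III), G minor (iv), A minor (v), Bb major (VI), C major (VII).
Matching root and quality in both lists: A minor, C major, D minor, F major.
That gives 4 common triads.

4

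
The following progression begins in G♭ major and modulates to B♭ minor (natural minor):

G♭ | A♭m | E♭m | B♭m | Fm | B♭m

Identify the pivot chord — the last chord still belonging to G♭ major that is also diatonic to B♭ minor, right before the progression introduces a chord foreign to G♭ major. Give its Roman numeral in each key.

B♭m — iii in G♭ major, i in B♭ minor

Chords diatonic to G♭ major: G♭, A♭m, B♭m, C♭, D♭, E♭m, Fdim.
Reading the progression, the first chord not in that set is Fm, so the modulation leaves G♭ major there.
The chord immediately before Fm is B♭m, which is diatonic to both keys: iii in G♭ major and i in B♭ minor.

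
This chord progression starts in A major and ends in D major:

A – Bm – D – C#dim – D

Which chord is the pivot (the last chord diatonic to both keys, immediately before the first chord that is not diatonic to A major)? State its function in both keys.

Chords diatonic to A major: A, Bm, C#m, D, E, F#m, G#dim.
Reading the progression, the first chord not in that set is C#dim, so the modulation leaves A major there.
The chord immediately before C#dim is D, which is diatonic to both keys: IV in A major and I in D major.

D — IV in A major, I in D major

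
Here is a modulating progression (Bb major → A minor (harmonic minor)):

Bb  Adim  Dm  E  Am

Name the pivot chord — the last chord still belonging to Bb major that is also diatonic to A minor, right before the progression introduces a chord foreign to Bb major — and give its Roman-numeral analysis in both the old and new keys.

Dm — iii in Bb major, iv in A minor

Chords diatonic to Bb major: Bb, Cm, Dm, Eb, F, Gm, Adim.
Reading the progression, the first chord not in that set is E, so the modulation leaves Bb major there.
The chord immediately before E is Dm, which is diatonic to both keys: iii in Bb major and iv in A minor.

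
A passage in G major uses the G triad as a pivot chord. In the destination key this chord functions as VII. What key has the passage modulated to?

A minor

The numeral VII denotes a major triad on scale degree 7. With G on degree 7, the tonic of the new key is A.
Degree 7 carries a major triad in natural-minor keys, so the destination is A minor.
Check: the diatonic triads of A minor (natural minor) are Am (i), Bdim (ii°), C (III), Dm (iv), Em (v), F (VI), G (VII) — G is indeed VII.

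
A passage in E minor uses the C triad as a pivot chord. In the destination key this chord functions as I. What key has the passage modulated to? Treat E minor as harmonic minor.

C major

The numeral I denotes a major triad on scale degree 1. With C on degree 1, the tonic of the new key is C.
Degree 1 carries a major triad in major keys, so the destination is C major.
Check: the diatonic triads of C major are C (I), Dm (ii), Em (iii), F (IV), G (V), Am (vi), Bdim (vii°) — C is indeed I.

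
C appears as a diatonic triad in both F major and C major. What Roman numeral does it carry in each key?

The scale of F major is F G A Bb C D E; C is degree 5, and the triad built there (C-E-G) is major, so it is V.
The scale of C major is C D E F G A B; C is degree 1, and the triad built there (C-E-G) is major, so it is I.

V in F major; I in C major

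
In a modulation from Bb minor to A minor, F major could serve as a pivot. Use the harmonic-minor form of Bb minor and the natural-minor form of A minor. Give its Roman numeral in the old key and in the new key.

V in Bb minor; VI in A minor

The scale of Bb minor (harmonic minor) is Bb C Db Eb F Gb A; F is degree 5, and the triad built there (F-A-C) is major, so it is V.
The scale of A minor (natural minor) is A B C D E F G; F is degree 6, and the triad built there (F-A-C) is major, so it is VI.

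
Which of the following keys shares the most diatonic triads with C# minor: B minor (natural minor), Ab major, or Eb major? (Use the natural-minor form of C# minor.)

Triads of C# minor (natural minor): C# minor (i), D# diminished (ii°), E major (III), F# minor (iv), G# minor (v), A major (VI), B major (VII).
B minor (natural minor) shares 2: F#m, A.
Ab major shares 0: none.
Eb major shares 0: none.
The most common triads (2) are shared with B minor.

B minor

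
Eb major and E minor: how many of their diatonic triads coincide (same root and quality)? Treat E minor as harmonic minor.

Diatonic triads of Eb major: Eb major (I), F minor (ii), G minor (iii), Ab major (IV), Bb major (V), C minor (vi), D diminished (vii°).
Diatonic triads of E minor (harmonic minor): E minor (i), F# diminished (ii°), G augmented (III+), A minor (iv), B major (V), C major (VI), D# diminished (vii°).
No triad has the same root and quality in both keys.

0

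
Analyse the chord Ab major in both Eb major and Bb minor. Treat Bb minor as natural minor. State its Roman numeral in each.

The scale of Eb major is Eb F G Ab Bb C D; Ab is degree 4, and the triad built there (Ab-C-Eb) is major, so it is IV.
The scale of Bb minor (natural minor) is Bb C Db Eb F Gb Ab; Ab is degree 7, and the triad built there (Ab-C-Eb) is major, so it is VII.

IV in Eb major; VII in Bb minor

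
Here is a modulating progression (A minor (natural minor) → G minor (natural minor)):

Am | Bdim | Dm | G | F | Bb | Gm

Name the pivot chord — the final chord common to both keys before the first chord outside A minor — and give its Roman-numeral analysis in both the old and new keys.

F — VI in A minor, VII in G minor

Chords diatonic to A minor: Am, Bdim, C, Dm, Em, F, G.
Reading the progression, the first chord not in that set is Bb, so the modulation leaves A minor there.
The chord immediately before Bb is F, which is diatonic to both keys: VI in A minor and VII in G minor.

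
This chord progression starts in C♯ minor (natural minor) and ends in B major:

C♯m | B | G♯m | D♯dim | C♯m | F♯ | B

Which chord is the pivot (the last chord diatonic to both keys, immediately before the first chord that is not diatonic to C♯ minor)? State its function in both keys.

Chords diatonic to C♯ minor: C♯m, D♯dim, E, F♯m, G♯m, A, B.
Reading the progression, the first chord not in that set is F♯, so the modulation leaves C♯ minor there.
The chord immediately before F♯ is C♯m, which is diatonic to both keys: i in C♯ minor and ii in B major.

C♯m — i in C♯ minor, ii in B major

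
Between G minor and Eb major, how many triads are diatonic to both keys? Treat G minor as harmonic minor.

Diatonic triads of G minor (harmonic minor): G minor (i), A diminished (ii°), Bb augmented (III+), C minor (iv), D major (V), Eb major (VI), F# diminished (vii°).
Diatonic triads of Eb major: Eb major (I), F minor (ii), G minor (iii), Ab major (IV), Bb major (V), C minor (vi), D diminished (vii°).
Matching root and quality in both lists: G minor, C minor, Eb major.
That gives 3 common triads.

3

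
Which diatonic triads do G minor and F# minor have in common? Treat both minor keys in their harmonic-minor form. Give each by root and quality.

D

Triads in G minor (harmonic minor): G minor (i), A diminished (ii°), Bb augmented (III+), C minor (iv), D major (V), Eb major (VI), F# diminished (vii°).
Triads in F# minor (harmonic minor): F# minor (i), G# diminished (ii°), A augmented (III+), B minor (iv), C# major (V), D major (VI), E# diminished (vii°).
Shared triads with their functions: D major (V in G minor, VI in F# minor).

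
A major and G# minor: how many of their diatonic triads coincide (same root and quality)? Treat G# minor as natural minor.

Diatonic triads of A major: A (I), Bm (ii), C#m (iii), D (IV), E (V), F#m (vi), G#dim (vii°).
Diatonic triads of G# minor (natural minor): G#m (i), A#dim (ii°), B (III), C#m (iv), D#m (v), E (VI), F# (VII).
Matching root and quality in both lists: C#m, E.
That gives 2 common triads.

2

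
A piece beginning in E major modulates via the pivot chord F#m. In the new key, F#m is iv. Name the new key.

C# minor

The numeral iv denotes a minor triad on scale degree 4. With F# on degree 4, the tonic of the new key is C#.
Degree 4 carries a minor triad in minor keys, so the destination is C# minor.
Check: the diatonic triads of C# minor (natural minor) are C#m (i), D#dim (ii°), E (III), F#m (iv), G#m (v), A (VI), B (VII) — F#m is indeed iv.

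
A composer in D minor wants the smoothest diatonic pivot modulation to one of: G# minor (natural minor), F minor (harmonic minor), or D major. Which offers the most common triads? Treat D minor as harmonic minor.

D major

Triads of D minor (harmonic minor): D minor (i), E diminished (ii°), F augmented (III+), G minor (iv), A major (V), Bb major (VI), C# diminished (vii°).
G# minor (natural minor) shares 0: none.
F minor (harmonic minor) shares 1: Edim.
D major shares 2: A, C#dim.
The most common triads (2) are shared with D major.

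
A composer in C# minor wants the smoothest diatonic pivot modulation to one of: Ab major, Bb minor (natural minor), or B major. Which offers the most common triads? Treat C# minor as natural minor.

Triads of C# minor (natural minor): C# minor (i), D# diminished (ii°), E major (III), F# minor (iv), G# minor (v), A major (VI), B major (VII).
Ab major shares 0: none.
Bb minor (natural minor) shares 0: none.
B major shares 4: C#m, E, G#m, B.
The most common triads (4) are shared with B major.

B major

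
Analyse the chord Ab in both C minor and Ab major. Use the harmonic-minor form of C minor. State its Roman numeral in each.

The scale of C minor (harmonic minor) is C D Eb F G Ab B; Ab is degree 6, and the triad built there (Ab-C-Eb) is major, so it is VI.
The scale of Ab major is Ab Bb C Db Eb F G; Ab is degree 1, and the triad built there (Ab-C-Eb) is major, so it is I.

VI in C minor; I in Ab major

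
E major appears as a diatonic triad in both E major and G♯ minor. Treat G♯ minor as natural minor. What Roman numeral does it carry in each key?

The scale of E major is E F♯ G♯ A B C♯ D♯; E is degree 1, and the triad built there (E-G♯-B) is major, so it is I.
The scale of G♯ minor (natural minor) is G♯ A♯ B C♯ D♯ E F♯; E is degree 6, and the triad built there (E-G♯-B) is major, so it is VI.

I in E major; VI in G♯ minor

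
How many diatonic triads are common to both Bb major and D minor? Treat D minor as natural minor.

4

Diatonic triads of Bb major: Bb major (I), C minor (ii), D minor (iii), Eb major (IV), F major (V), G minor (vi), A diminished (vii°).
Diatonic triads of D minor (natural minor): D minor (i), E diminished (ii°), F major (III), G minor (iv), A minor (v), Bb major (VI), C major (VII).
Matching root and quality in both lists: Bb major, D minor, F major, G minor.
That gives 4 common triads.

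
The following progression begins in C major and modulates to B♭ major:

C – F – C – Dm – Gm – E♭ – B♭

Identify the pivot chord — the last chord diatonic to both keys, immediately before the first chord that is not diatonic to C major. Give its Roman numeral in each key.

Dm — ii in C major, iii in B♭ major

Chords diatonic to C major: C, Dm, Em, F, G, Am, Bdim.
Reading the progression, the first chord not in that set is Gm, so the modulation leaves C major there.
The chord immediately before Gm is Dm, which is diatonic to both keys: ii in C major and iii in B♭ major.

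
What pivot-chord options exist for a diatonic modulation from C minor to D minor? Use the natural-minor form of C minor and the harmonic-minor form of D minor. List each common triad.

Triads in C minor (natural minor): Cm (i), Ddim (ii°), Eb (III), Fm (iv), Gm (v), Ab (VI), Bb (VII).
Triads in D minor (harmonic minor): Dm (i), Edim (ii°), Faug (III+), Gm (iv), A (V), Bb (VI), C#dim (vii°).
Shared triads with their functions: Gm (v in C minor, iv in D minor); Bb (VII in C minor, VI in D minor).

Gm, Bb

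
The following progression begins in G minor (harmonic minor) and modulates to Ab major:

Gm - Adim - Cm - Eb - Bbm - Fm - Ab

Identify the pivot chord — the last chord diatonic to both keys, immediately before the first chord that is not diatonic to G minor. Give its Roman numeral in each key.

Eb — VI in G minor, V in Ab major

Chords diatonic to G minor: Gm, Adim, Bbaug, Cm, D, Eb, F#dim.
Reading the progression, the first chord not in that set is Bbm, so the modulation leaves G minor there.
The chord immediately before Bbm is Eb, which is diatonic to both keys: VI in G minor and V in Ab major.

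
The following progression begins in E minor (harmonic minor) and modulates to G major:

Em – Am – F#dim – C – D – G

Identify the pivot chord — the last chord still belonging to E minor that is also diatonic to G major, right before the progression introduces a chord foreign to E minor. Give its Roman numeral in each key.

Chords diatonic to E minor: Em, F#dim, Gaug, Am, B, C, D#dim.
Reading the progression, the first chord not in that set is D, so the modulation leaves E minor there.
The chord immediately before D is C, which is diatonic to both keys: VI in E minor and IV in G major.

C — VI in E minor, IV in G major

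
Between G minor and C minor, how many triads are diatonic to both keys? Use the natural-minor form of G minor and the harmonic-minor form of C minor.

1

Diatonic triads of G minor (natural minor): Gm (i), Adim (ii°), B♭ (III), Cm (iv), Dm (v), E♭ (VI), F (VII).
Diatonic triads of C minor (harmonic minor): Cm (i), Ddim (ii°), E♭aug (III+), Fm (iv), G (V), A♭ (VI), Bdim (vii°).
Matching root and quality in both lists: Cm.
That gives 1 common triad.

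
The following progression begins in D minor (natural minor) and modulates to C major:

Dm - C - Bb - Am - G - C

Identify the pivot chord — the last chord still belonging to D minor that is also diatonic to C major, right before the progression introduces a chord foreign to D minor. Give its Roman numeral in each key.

Am — v in D minor, vi in C major

Chords diatonic to D minor: Dm, Edim, F, Gm, Am, Bb, C.
Reading the progression, the first chord not in that set is G, so the modulation leaves D minor there.
The chord immediately before G is Am, which is diatonic to both keys: v in D minor and vi in C major.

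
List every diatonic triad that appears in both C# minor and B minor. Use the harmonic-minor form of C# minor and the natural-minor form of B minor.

F#m, A

Triads in C# minor (harmonic minor): C#m (i), D#dim (ii°), Eaug (III+), F#m (iv), G# (V), A (VI), B#dim (vii°).
Triads in B minor (natural minor): Bm (i), C#dim (ii°), D (III), Em (iv), F#m (v), G (VI), A (VII).
Shared triads with their functions: F#m (iv in C# minor, v in B minor); A (VI in C# minor, VII in B minor).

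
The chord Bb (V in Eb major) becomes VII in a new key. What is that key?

C minor

The numeral VII denotes a major triad on scale degree 7. With Bb on degree 7, the tonic of the new key is C.
Degree 7 carries a major triad in natural-minor keys, so the destination is C minor.
Check: the diatonic triads of C minor (natural minor) are Cm (i), Ddim (ii°), Eb (III), Fm (iv), Gm (v), Ab (VI), Bb (VII) — Bb is indeed VII.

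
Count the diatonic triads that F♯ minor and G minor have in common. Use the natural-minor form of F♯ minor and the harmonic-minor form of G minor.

1

Diatonic triads of F♯ minor (natural minor): F♯ minor (i), G♯ diminished (ii°), A major (III), B minor (iv), C♯ minor (v), D major (VI), E major (VII).
Diatonic triads of G minor (harmonic minor): G minor (i), A diminished (ii°), B♭ augmented (III+), C minor (iv), D major (V), E♭ major (VI), F♯ diminished (vii°).
Matching root and quality in both lists: D major.
That gives 1 common triad.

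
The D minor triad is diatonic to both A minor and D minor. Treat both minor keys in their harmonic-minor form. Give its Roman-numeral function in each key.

iv in A minor; i in D minor

The scale of A minor (harmonic minor) is A B C D E F G#; D is degree 4, and the triad built there (D-F-A) is minor, so it is iv.
The scale of D minor (harmonic minor) is D E F G A Bb C#; D is degree 1, and the triad built there (D-F-A) is minor, so it is i.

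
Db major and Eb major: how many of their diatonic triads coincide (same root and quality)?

Diatonic triads of Db major: Db major (I), Eb minor (ii), F minor (iii), Gb major (IV), Ab major (V), Bb minor (vi), C diminished (vii°).
Diatonic triads of Eb major: Eb major (I), F minor (ii), G minor (iii), Ab major (IV), Bb major (V), C minor (vi), D diminished (vii°).
Matching root and quality in both lists: F minor, Ab major.
That gives 2 common triads.

2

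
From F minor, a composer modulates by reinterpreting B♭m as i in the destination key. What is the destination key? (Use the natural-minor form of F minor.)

B♭ minor

The numeral i denotes a minor triad on scale degree 1. With B♭ on degree 1, the tonic of the new key is B♭.
Degree 1 carries a minor triad in minor keys, so the destination is B♭ minor.
Check: the diatonic triads of B♭ minor (natural minor) are B♭m (i), Cdim (ii°), D♭ (III), E♭m (iv), Fm (v), G♭ (VI), A♭ (VII) — B♭m is indeed i.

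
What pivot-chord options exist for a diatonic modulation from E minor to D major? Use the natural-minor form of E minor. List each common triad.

Triads in E minor (natural minor): E minor (i), F♯ diminished (ii°), G major (III), A minor (iv), B minor (v), C major (VI), D major (VII).
Triads in D major: D major (I), E minor (ii), F♯ minor (iii), G major (IV), A major (V), B minor (vi), C♯ diminished (vii°).
Shared triads with their functions: E minor (i in E minor, ii in D major); G major (III in E minor, IV in D major); B minor (v in E minor, vi in D major); D major (VII in E minor, I in D major).

Em, G, Bm, D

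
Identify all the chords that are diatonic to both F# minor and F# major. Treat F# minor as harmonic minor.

C#, E#dim

Triads in F# minor (harmonic minor): F# minor (i), G# diminished (ii°), A augmented (III+), B minor (iv), C# major (V), D major (VI), E# diminished (vii°).
Triads in F# major: F# major (I), G# minor (ii), A# minor (iii), B major (IV), C# major (V), D# minor (vi), E# diminished (vii°).
Shared triads with their functions: C# major (V in F# minor, V in F# major); E# diminished (vii° in F# minor, vii° in F# major).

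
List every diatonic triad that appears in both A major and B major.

C#m, E

Triads in A major: A major (I), B minor (ii), C# minor (iii), D major (IV), E major (V), F# minor (vi), G# diminished (vii°).
Triads in B major: B major (I), C# minor (ii), D# minor (iii), E major (IV), F# major (V), G# minor (vi), A# diminished (vii°).
Shared triads with their functions: C# minor (iii in A major, ii in B major); E major (V in A major, IV in B major).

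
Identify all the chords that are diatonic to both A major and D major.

A, Bm, D, F#m

Triads in A major: A major (I), B minor (ii), C# minor (iii), D major (IV), E major (V), F# minor (vi), G# diminished (vii°).
Triads in D major: D major (I), E minor (ii), F# minor (iii), G major (IV), A major (V), B minor (vi), C# diminished (vii°).
Shared triads with their functions: A major (I in A major, V in D major); B minor (ii in A major, vi in D major); D major (IV in A major, I in D major); F# minor (vi in A major, iii in D major).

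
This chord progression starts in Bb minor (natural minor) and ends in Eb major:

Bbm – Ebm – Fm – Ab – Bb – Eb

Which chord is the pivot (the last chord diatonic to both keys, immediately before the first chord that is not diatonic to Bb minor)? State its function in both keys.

Ab — VII in Bb minor, IV in Eb major

Chords diatonic to Bb minor: Bbm, Cdim, Db, Ebm, Fm, Gb, Ab.
Reading the progression, the first chord not in that set is Bb, so the modulation leaves Bb minor there.
The chord immediately before Bb is Ab, which is diatonic to both keys: VII in Bb minor and IV in Eb major.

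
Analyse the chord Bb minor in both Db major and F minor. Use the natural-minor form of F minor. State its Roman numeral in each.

vi in Db major; iv in F minor

The scale of Db major is Db Eb F Gb Ab Bb C; Bb is degree 6, and the triad built there (Bb-Db-F) is minor, so it is vi.
The scale of F minor (natural minor) is F G Ab Bb C Db Eb; Bb is degree 4, and the triad built there (Bb-Db-F) is minor, so it is iv.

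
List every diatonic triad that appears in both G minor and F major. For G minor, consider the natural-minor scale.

Gm, Bb, Dm, F

Triads in G minor (natural minor): Gm (i), Adim (ii°), Bb (III), Cm (iv), Dm (v), Eb (VI), F (VII).
Triads in F major: F (I), Gm (ii), Am (iii), Bb (IV), C (V), Dm (vi), Edim (vii°).
Shared triads with their functions: Gm (i in G minor, ii in F major); Bb (III in G minor, IV in F major); Dm (v in G minor, vi in F major); F (VII in G minor, I in F major).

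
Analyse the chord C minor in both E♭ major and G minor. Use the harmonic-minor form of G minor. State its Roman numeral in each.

The scale of E♭ major is E♭ F G A♭ B♭ C D; C is degree 6, and the triad built there (C-E♭-G) is minor, so it is vi.
The scale of G minor (harmonic minor) is G A B♭ C D E♭ F♯; C is degree 4, and the triad built there (C-E♭-G) is minor, so it is iv.

vi in E♭ major; iv in G minor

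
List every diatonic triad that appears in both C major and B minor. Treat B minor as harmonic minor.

Triads in C major: C (I), Dm (ii), Em (iii), F (IV), G (V), Am (vi), Bdim (vii°).
Triads in B minor (harmonic minor): Bm (i), C♯dim (ii°), Daug (III+), Em (iv), F♯ (V), G (VI), A♯dim (vii°).
Shared triads with their functions: Em (iii in C major, iv in B minor); G (V in C major, VI in B minor).

Em, G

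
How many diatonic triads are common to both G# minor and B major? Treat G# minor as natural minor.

Diatonic triads of G# minor (natural minor): G#m (i), A#dim (ii°), B (III), C#m (iv), D#m (v), E (VI), F# (VII).
Diatonic triads of B major: B (I), C#m (ii), D#m (iii), E (IV), F# (V), G#m (vi), A#dim (vii°).
Matching root and quality in both lists: G#m, A#dim, B, C#m, D#m, E, F#.
That gives 7 common triads.

7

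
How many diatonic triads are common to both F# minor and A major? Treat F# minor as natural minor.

7

Diatonic triads of F# minor (natural minor): F#m (i), G#dim (ii°), A (III), Bm (iv), C#m (v), D (VI), E (VII).
Diatonic triads of A major: A (I), Bm (ii), C#m (iii), D (IV), E (V), F#m (vi), G#dim (vii°).
Matching root and quality in both lists: F#m, G#dim, A, Bm, C#m, D, E.
That gives 7 common triads.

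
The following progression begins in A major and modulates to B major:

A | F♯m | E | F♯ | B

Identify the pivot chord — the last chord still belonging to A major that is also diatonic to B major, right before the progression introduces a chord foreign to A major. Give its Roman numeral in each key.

E — V in A major, IV in B major

Chords diatonic to A major: A, Bm, C♯m, D, E, F♯m, G♯dim.
Reading the progression, the first chord not in that set is F♯, so the modulation leaves A major there.
The chord immediately before F♯ is E, which is diatonic to both keys: V in A major and IV in B major.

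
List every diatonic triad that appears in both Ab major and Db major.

Ab, Bbm, Db, Fm

Triads in Ab major: Ab (I), Bbm (ii), Cm (iii), Db (IV), Eb (V), Fm (vi), Gdim (vii°).
Triads in Db major: Db (I), Ebm (ii), Fm (iii), Gb (IV), Ab (V), Bbm (vi), Cdim (vii°).
Shared triads with their functions: Ab (I in Ab major, V in Db major); Bbm (ii in Ab major, vi in Db major); Db (IV in Ab major, I in Db major); Fm (vi in Ab major, iii in Db major).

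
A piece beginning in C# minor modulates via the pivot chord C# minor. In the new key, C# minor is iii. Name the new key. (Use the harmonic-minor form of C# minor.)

A major

The numeral iii denotes a minor triad on scale degree 3. With C# on degree 3, the tonic of the new key is A.
Degree 3 carries a minor triad in major keys, so the destination is A major.
Check: the diatonic triads of A major are A (I), Bm (ii), C#m (iii), D (IV), E (V), F#m (vi), G#dim (vii°) — C# minor is indeed iii.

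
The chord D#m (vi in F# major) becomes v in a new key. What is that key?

The numeral v denotes a minor triad on scale degree 5. With D# on degree 5, the tonic of the new key is G#.
Degree 5 carries a minor triad in natural-minor keys, so the destination is G# minor.
Check: the diatonic triads of G# minor (natural minor) are G#m (i), A#dim (ii°), B (III), C#m (iv), D#m (v), E (VI), F# (VII) — D#m is indeed v.

G# minor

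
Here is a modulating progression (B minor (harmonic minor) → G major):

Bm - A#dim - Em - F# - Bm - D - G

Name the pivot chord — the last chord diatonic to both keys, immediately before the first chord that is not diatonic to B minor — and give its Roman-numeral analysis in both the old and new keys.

Bm — i in B minor, iii in G major

Chords diatonic to B minor: Bm, C#dim, Daug, Em, F#, G, A#dim.
Reading the progression, the first chord not in that set is D, so the modulation leaves B minor there.
The chord immediately before D is Bm, which is diatonic to both keys: i in B minor and iii in G major.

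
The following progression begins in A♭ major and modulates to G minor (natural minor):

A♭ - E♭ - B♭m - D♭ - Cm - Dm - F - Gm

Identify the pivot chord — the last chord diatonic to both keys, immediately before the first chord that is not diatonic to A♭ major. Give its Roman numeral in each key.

Cm — iii in A♭ major, iv in G minor

Chords diatonic to A♭ major: A♭, B♭m, Cm, D♭, E♭, Fm, Gdim.
Reading the progression, the first chord not in that set is Dm, so the modulation leaves A♭ major there.
The chord immediately before Dm is Cm, which is diatonic to both keys: iii in A♭ major and iv in G minor.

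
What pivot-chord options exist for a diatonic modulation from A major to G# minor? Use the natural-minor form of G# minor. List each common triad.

Triads in A major: A (I), Bm (ii), C#m (iii), D (IV), E (V), F#m (vi), G#dim (vii°).
Triads in G# minor (natural minor): G#m (i), A#dim (ii°), B (III), C#m (iv), D#m (v), E (VI), F# (VII).
Shared triads with their functions: C#m (iii in A major, iv in G# minor); E (V in A major, VI in G# minor).

C#m, E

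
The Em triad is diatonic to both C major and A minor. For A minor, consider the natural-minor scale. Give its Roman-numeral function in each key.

The scale of C major is C D E F G A B; E is degree 3, and the triad built there (E-G-B) is minor, so it is iii.
The scale of A minor (natural minor) is A B C D E F G; E is degree 5, and the triad built there (E-G-B) is minor, so it is v.

iii in C major; v in A minor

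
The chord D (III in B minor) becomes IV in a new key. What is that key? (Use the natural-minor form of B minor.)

The numeral IV denotes a major triad on scale degree 4. With D on degree 4, the tonic of the new key is A.
Degree 4 carries a major triad in major keys, so the destination is A major.
Check: the diatonic triads of A major are A (I), Bm (ii), C#m (iii), D (IV), E (V), F#m (vi), G#dim (vii°) — D is indeed IV.

A major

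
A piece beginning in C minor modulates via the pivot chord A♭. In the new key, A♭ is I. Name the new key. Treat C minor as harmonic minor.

The numeral I denotes a major triad on scale degree 1. With A♭ on degree 1, the tonic of the new key is A♭.
Degree 1 carries a major triad in major keys, so the destination is A♭ major.
Check: the diatonic triads of A♭ major are A♭ (I), B♭m (ii), Cm (iii), D♭ (IV), E♭ (V), Fm (vi), Gdim (vii°) — A♭ is indeed I.

A♭ major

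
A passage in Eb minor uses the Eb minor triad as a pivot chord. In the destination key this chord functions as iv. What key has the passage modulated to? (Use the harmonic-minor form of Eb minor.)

Bb minor

The numeral iv denotes a minor triad on scale degree 4. With Eb on degree 4, the tonic of the new key is Bb.
Degree 4 carries a minor triad in minor keys, so the destination is Bb minor.
Check: the diatonic triads of Bb minor (natural minor) are Bbm (i), Cdim (ii°), Db (III), Ebm (iv), Fm (v), Gb (VI), Ab (VII) — Eb minor is indeed iv.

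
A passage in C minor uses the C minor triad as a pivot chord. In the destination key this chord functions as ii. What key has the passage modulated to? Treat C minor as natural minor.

B♭ major

The numeral ii denotes a minor triad on scale degree 2. With C on degree 2, the tonic of the new key is B♭.
Degree 2 carries a minor triad in major keys, so the destination is B♭ major.
Check: the diatonic triads of B♭ major are B♭ (I), Cm (ii), Dm (iii), E♭ (IV), F (V), Gm (vi), Adim (vii°) — C minor is indeed ii.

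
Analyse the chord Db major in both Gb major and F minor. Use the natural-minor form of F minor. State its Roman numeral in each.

V in Gb major; VI in F minor

The scale of Gb major is Gb Ab Bb Cb Db Eb F; Db is degree 5, and the triad built there (Db-F-Ab) is major, so it is V.
The scale of F minor (natural minor) is F G Ab Bb C Db Eb; Db is degree 6, and the triad built there (Db-F-Ab) is major, so it is VI.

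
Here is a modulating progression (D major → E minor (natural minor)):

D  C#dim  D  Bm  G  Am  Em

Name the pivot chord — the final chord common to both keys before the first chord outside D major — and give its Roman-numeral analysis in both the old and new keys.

Chords diatonic to D major: D, Em, F#m, G, A, Bm, C#dim.
Reading the progression, the first chord not in that set is Am, so the modulation leaves D major there.
The chord immediately before Am is G, which is diatonic to both keys: IV in D major and III in E minor.

G — IV in D major, III in E minor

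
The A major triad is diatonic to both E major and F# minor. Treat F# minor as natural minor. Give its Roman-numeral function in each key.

The scale of E major is E F# G# A B C# D#; A is degree 4, and the triad built there (A-C#-E) is major, so it is IV.
The scale of F# minor (natural minor) is F# G# A B C# D E; A is degree 3, and the triad built there (A-C#-E) is major, so it is III.

IV in E major; III in F# minor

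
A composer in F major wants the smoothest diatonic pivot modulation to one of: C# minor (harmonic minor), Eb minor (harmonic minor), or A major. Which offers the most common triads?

Eb minor

Triads of F major: F major (I), G minor (ii), A minor (iii), Bb major (IV), C major (V), D minor (vi), E diminished (vii°).
C# minor (harmonic minor) shares 0: none.
Eb minor (harmonic minor) shares 1: Bb.
A major shares 0: none.
The most common triads (1) are shared with Eb minor.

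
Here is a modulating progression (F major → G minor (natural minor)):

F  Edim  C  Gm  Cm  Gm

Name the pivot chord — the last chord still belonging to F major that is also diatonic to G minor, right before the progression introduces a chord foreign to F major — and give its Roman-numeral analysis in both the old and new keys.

Chords diatonic to F major: F, Gm, Am, Bb, C, Dm, Edim.
Reading the progression, the first chord not in that set is Cm, so the modulation leaves F major there.
The chord immediately before Cm is Gm, which is diatonic to both keys: ii in F major and i in G minor.

Gm — ii in F major, i in G minor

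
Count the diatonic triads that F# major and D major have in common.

Diatonic triads of F# major: F# (I), G#m (ii), A#m (iii), B (IV), C# (V), D#m (vi), E#dim (vii°).
Diatonic triads of D major: D (I), Em (ii), F#m (iii), G (IV), A (V), Bm (vi), C#dim (vii°).
No triad has the same root and quality in both keys.

0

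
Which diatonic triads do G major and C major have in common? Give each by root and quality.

G, Am, C, Em

Triads in G major: G major (I), A minor (ii), B minor (iii), C major (IV), D major (V), E minor (vi), F# diminished (vii°).
Triads in C major: C major (I), D minor (ii), E minor (iii), F major (IV), G major (V), A minor (vi), B diminished (vii°).
Shared triads with their functions: G major (I in G major, V in C major); A minor (ii in G major, vi in C major); C major (IV in G major, I in C major); E minor (vi in G major, iii in C major).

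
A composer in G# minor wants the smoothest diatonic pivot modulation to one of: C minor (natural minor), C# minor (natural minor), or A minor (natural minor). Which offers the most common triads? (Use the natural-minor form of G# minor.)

Triads of G# minor (natural minor): G#m (i), A#dim (ii°), B (III), C#m (iv), D#m (v), E (VI), F# (VII).
C minor (natural minor) shares 0: none.
C# minor (natural minor) shares 4: G#m, B, C#m, E.
A minor (natural minor) shares 0: none.
The most common triads (4) are shared with C# minor.

C# minor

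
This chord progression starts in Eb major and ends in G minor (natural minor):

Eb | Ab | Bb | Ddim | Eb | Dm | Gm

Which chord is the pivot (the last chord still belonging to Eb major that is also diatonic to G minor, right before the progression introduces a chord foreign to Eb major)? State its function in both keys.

Eb — I in Eb major, VI in G minor

Chords diatonic to Eb major: Eb, Fm, Gm, Ab, Bb, Cm, Ddim.
Reading the progression, the first chord not in that set is Dm, so the modulation leaves Eb major there.
The chord immediately before Dm is Eb, which is diatonic to both keys: I in Eb major and VI in G minor.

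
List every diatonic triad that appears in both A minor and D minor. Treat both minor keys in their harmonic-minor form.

Dm

Triads in A minor (harmonic minor): A minor (i), B diminished (ii°), C augmented (III+), D minor (iv), E major (V), F major (VI), G# diminished (vii°).
Triads in D minor (harmonic minor): D minor (i), E diminished (ii°), F augmented (III+), G minor (iv), A major (V), Bb major (VI), C# diminished (vii°).
Shared triads with their functions: D minor (iv in A minor, i in D minor).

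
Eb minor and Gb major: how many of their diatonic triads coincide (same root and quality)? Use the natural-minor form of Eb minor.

7

Diatonic triads of Eb minor (natural minor): Eb minor (i), F diminished (ii°), Gb major (III), Ab minor (iv), Bb minor (v), Cb major (VI), Db major (VII).
Diatonic triads of Gb major: Gb major (I), Ab minor (ii), Bb minor (iii), Cb major (IV), Db major (V), Eb minor (vi), F diminished (vii°).
Matching root and quality in both lists: Eb minor, F diminished, Gb major, Ab minor, Bb minor, Cb major, Db major.
That gives 7 common triads.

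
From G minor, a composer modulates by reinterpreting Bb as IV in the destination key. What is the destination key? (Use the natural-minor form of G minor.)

The numeral IV denotes a major triad on scale degree 4. With Bb on degree 4, the tonic of the new key is F.
Degree 4 carries a major triad in major keys, so the destination is F major.
Check: the diatonic triads of F major are F (I), Gm (ii), Am (iii), Bb (IV), C (V), Dm (vi), Edim (vii°) — Bb is indeed IV.

F major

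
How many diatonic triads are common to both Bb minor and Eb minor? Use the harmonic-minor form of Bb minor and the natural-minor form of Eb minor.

Diatonic triads of Bb minor (harmonic minor): Bbm (i), Cdim (ii°), Dbaug (III+), Ebm (iv), F (V), Gb (VI), Adim (vii°).
Diatonic triads of Eb minor (natural minor): Ebm (i), Fdim (ii°), Gb (III), Abm (iv), Bbm (v), Cb (VI), Db (VII).
Matching root and quality in both lists: Bbm, Ebm, Gb.
That gives 3 common triads.

3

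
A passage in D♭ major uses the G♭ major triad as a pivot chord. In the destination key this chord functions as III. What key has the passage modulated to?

The numeral III denotes a major triad on scale degree 3. With G♭ on degree 3, the tonic of the new key is E♭.
Degree 3 carries a major triad in natural-minor keys, so the destination is E♭ minor.
Check: the diatonic triads of E♭ minor (natural minor) are E♭m (i), Fdim (ii°), G♭ (III), A♭m (iv), B♭m (v), C♭ (VI), D♭ (VII) — G♭ major is indeed III.

E♭ minor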